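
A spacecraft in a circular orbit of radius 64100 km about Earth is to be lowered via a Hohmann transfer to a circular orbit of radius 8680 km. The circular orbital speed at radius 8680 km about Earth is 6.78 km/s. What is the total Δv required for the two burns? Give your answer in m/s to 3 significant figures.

From the circular-orbit relation v² = μ/r at r = 8680 km: μ = v²r = (6.78)² × 8680 = 3.99006×10^5 km³/s².
The Hohmann ellipse has a_t = (r₁ + r₂)/2 = 36390 km.
At r₁ the circular-orbit speed is v₁ = √(μ/r₁) = 2.4949 km/s.
On the transfer ellipse at r₁, vis-viva gives v_a = √[μ(2/r₁ − 1/a_t)] = 1.2185 km/s.
First burn Δv₁ = |v_a − v₁| = 1.2764 km/s.
At r₂, v₂ = √(μ/r₂) = 6.7800 km/s.
Transfer-orbit speed at r₂: v_p = √[μ(2/r₂ − 1/a_t)] = 8.9984 km/s.
Second burn Δv₂ = |v₂ − v_p| = 2.2184 km/s.
Δv = Δv₁ + Δv₂ = 1.2764 + 2.2184 = 3.495 km/s.

Δv = 3490 m/s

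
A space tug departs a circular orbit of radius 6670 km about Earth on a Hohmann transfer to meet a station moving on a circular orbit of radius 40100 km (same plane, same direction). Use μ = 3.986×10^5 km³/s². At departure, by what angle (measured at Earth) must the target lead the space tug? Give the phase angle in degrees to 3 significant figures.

φ = 99.8°

Semi-major axis of the transfer orbit: a_t = (6670 + 40100)/2 = 23385 km.
Transfer time t = π√(a_t³/μ) = 17790 s.
Target angular speed ω₂ = √(μ/r₂³) = 7.862×10^-5 rad/s.
Angle swept by the target during transfer: ω₂·t = 1.399 rad = 80.16°.
The space tug traverses 180° on the transfer ellipse, so the target must lead by 180° − 80.16° = 99.8°.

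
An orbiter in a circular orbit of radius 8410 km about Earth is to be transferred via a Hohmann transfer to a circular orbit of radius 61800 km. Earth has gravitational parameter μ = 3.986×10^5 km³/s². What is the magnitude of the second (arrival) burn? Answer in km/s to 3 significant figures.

Semi-major axis of the transfer orbit: a_t = (8410 + 61800)/2 = 35105 km.
On the circular orbit at r = 61800 km, v_c = √(μ/r) = 2.540 km/s.
Transfer-orbit speed at the same r (vis-viva, a = a_t): v_t = √[μ(2/r − 1/a_t)] = 1.243 km/s.
Δv₂ = |v_t − v_c| = |1.243 − 2.540| = 1.297 km/s.

Δv₂ = 1.30 km/s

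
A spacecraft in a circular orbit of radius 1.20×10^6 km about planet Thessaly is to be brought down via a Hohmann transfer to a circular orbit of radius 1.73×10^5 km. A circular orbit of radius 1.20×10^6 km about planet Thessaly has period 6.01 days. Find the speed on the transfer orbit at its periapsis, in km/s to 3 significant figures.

From Kepler's third law T² = 4π²r³/μ at r = 1.20×10^6 km, T = 6.01 days = 6.01 × 86400 s = 5.19264×10^5 s: μ = 4π²r³/T² = 2.53004×10^8 km³/s².
The Hohmann ellipse has a_t = (r₁ + r₂)/2 = 6.865×10^5 km.
At periapsis, r = 1.730×10^5 km.
Vis-viva: v = √[μ(2/r − 1/a_t)] = √[2.53004×10^8 × (2/1.730×10^5 − 1/6.865×10^5)] = 50.56 km/s.

v = 50.6 km/s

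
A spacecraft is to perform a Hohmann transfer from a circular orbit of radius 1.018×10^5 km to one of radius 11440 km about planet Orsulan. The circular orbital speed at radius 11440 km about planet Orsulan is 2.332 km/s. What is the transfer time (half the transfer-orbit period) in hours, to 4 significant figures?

t = 47.14 hours

From the circular-orbit relation v² = μ/r at r = 11440 km: μ = v²r = (2.332)² × 11440 = 62213.3 km³/s².
The Hohmann ellipse has a_t = (r₁ + r₂)/2 = 56620 km.
Transfer time t = π√(a_t³/μ) = π√((56620)³ / 62213.3) = 1.697×10^5 s.
Converting: 1.697×10^5 s ÷ 3600 s/hour = 47.14 hours.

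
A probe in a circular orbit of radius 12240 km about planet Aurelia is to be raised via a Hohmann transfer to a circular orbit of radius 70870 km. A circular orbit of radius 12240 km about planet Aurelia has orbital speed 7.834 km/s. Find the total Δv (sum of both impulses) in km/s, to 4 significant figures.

From the circular-orbit relation v² = μ/r at r = 12240 km: μ = v²r = (7.834)² × 12240 = 7.51188×10^5 km³/s².
The Hohmann ellipse has a_t = (r₁ + r₂)/2 = 41555 km.
Circular speed at r₁: v₁ = √(μ/r₁) = √(7.51188×10^5/12240) = 7.83400 km/s.
Transfer-orbit speed at r₁ (vis-viva): v_p = √[μ(2/r₁ − 1/a_t)] = 10.2306 km/s.
First burn Δv₁ = |v_p − v₁| = 2.3966 km/s.
At r₂, v₂ = √(μ/r₂) = 3.255690 km/s.
Transfer-orbit speed at r₂: v_a = √[μ(2/r₂ − 1/a_t)] = 1.766941 km/s.
Second burn Δv₂ = |v₂ − v_a| = 1.4887 km/s.
Δv = Δv₁ + Δv₂ = 2.3966 + 1.4887 = 3.885 km/s.

Δv = 3.885 km/s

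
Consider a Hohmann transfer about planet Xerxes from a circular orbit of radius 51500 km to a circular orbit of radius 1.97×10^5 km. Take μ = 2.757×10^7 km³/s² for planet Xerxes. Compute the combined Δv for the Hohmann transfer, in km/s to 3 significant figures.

Transfer-ellipse semi-major axis a_t = (r₁ + r₂)/2 = (51500 + 1.970×10^5)/2 = 1.2425×10^5 km.
At r₁ the circular-orbit speed is v₁ = √(μ/r₁) = 23.137 km/s.
Transfer-orbit speed at r₁ (vis-viva equation): v_p = √[μ(2/r₁ − 1/a_t)] = 29.134 km/s.
First burn Δv₁ = |v_p − v₁| = 5.997 km/s.
Circular speed at r₂: v₂ = √(μ/r₂) = 11.83 km/s.
Transfer-orbit speed at r₂: v_a = √[μ(2/r₂ − 1/a_t)] = 7.616 km/s.
Second burn Δv₂ = |v₂ − v_a| = 4.214 km/s.
Total Δv = Δv₁ + Δv₂ = 10.21 km/s.

Δv = 10.2 km/s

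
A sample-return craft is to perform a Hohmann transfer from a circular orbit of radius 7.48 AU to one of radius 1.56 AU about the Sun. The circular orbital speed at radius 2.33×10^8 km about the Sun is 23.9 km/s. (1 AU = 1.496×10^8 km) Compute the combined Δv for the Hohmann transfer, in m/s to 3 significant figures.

From the circular-orbit relation v² = μ/r at r = 2.33×10^8 km: μ = v²r = (23.9)² × 2.33×10^8 = 1.33092×10^11 km³/s².
In km: r₁ = 7.48 × 1.496×10^8 = 1.119008×10^9 km; r₂ = 1.56 × 1.496×10^8 = 2.33376×10^8 km.
Transfer-ellipse semi-major axis a_t = (r₁ + r₂)/2 = (1.119008×10^9 + 2.33376×10^8)/2 = 6.76192×10^8 km.
Circular speed at r₁: v₁ = √(μ/r₁) = √(1.33092×10^11/1.119008×10^9) = 10.906 km/s.
Transfer-orbit speed at r₁ (vis-viva): v_a = √[μ(2/r₁ − 1/a_t)] = 6.4070 km/s.
First burn Δv₁ = |v_a − v₁| = 4.499 km/s.
At r₂, v₂ = √(μ/r₂) = 23.88 km/s.
Transfer-orbit speed at r₂: v_p = √[μ(2/r₂ − 1/a_t)] = 30.72 km/s.
Second burn Δv₂ = |v₂ − v_p| = 6.840 km/s.
Total Δv = Δv₁ + Δv₂ = 11.34 km/s.

Δv = 11300 m/s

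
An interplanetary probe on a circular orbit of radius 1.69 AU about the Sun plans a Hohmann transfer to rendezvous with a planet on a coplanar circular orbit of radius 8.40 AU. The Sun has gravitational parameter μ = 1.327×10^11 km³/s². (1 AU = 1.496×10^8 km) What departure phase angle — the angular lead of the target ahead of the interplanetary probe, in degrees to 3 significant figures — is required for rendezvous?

φ = 96.2°

In km: r₁ = 1.69 × 1.496×10^8 = 2.52824×10^8 km; r₂ = 8.40 × 1.496×10^8 = 1.25664×10^9 km.
Transfer-ellipse semi-major axis a_t = (r₁ + r₂)/2 = (2.52824×10^8 + 1.25664×10^9)/2 = 7.54732×10^8 km.
The half-period of the transfer ellipse is t = π√(a_t³/μ) = 1.78815×10^8 s.
Target angular speed ω₂ = √(μ/r₂³) = 8.17747×10^-9 rad/s.
Angle swept by the target during transfer: ω₂·t = 1.4623 rad = 83.78°.
The interplanetary probe traverses 180° on the transfer ellipse, so the target must lead by 180° − 83.78° = 96.2°.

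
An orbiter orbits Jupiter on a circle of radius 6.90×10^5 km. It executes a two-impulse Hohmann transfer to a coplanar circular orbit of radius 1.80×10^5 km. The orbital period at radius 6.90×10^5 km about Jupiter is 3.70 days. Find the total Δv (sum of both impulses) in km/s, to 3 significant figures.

From Kepler's third law T² = 4π²r³/μ at r = 6.90×10^5 km, T = 3.70 days = 3.70 × 86400 s = 3.1968×10^5 s: μ = 4π²r³/T² = 1.26904×10^8 km³/s².
The Hohmann ellipse has a_t = (r₁ + r₂)/2 = 4.350×10^5 km.
Circular speed at r₁: v₁ = √(μ/r₁) = √(1.26904×10^8/6.900×10^5) = 13.562 km/s.
Transfer-orbit speed at r₁ (vis-viva): v_a = √[μ(2/r₁ − 1/a_t)] = 8.7238 km/s.
First burn Δv₁ = |v_a − v₁| = 4.838 km/s.
Circular speed at r₂: v₂ = √(μ/r₂) = 26.552 km/s.
Transfer-orbit speed at r₂: v_p = √[μ(2/r₂ − 1/a_t)] = 33.441 km/s.
Second burn Δv₂ = |v₂ − v_p| = 6.889 km/s.
Δv = Δv₁ + Δv₂ = 4.838 + 6.889 = 11.73 km/s.

Δv = 11.7 km/s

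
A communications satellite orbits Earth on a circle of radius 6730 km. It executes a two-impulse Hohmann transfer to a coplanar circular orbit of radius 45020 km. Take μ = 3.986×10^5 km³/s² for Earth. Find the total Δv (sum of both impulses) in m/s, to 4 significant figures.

Δv = 3913 m/s

Semi-major axis of the transfer orbit: a_t = (6730 + 45020)/2 = 25875 km.
Circular speed at r₁: v₁ = √(μ/r₁) = √(3.986×10^5/6730) = 7.6959 km/s.
On the transfer ellipse at r₁, vis-viva equation gives v_p = √[μ(2/r₁ − 1/a_t)] = 10.151 km/s.
First burn Δv₁ = |v_p − v₁| = 2.455 km/s.
At r₂, v₂ = √(μ/r₂) = 2.976 km/s.
Transfer-orbit speed at r₂: v_a = √[μ(2/r₂ − 1/a_t)] = 1.518 km/s.
Second burn Δv₂ = |v₂ − v_a| = 1.458 km/s.
Δv = Δv₁ + Δv₂ = 2.455 + 1.458 = 3.913 km/s.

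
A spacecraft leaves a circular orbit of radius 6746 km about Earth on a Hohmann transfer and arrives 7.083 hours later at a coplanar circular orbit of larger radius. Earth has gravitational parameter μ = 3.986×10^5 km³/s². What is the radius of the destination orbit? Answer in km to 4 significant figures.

Transfer time t = 7.083 hours = 25498.8 s, and t = π√(a_t³/μ).
So a_t = (μ t²/π²)^(1/3) = (3.986×10^5 × (25498.8)² / π²)^(1/3) = 29723 km.
Since a_t = (r₁ + r₂)/2, r₂ = 2a_t − r₁ = 2×29723 − 6746 = 52700 km.

r₂ = 52700 km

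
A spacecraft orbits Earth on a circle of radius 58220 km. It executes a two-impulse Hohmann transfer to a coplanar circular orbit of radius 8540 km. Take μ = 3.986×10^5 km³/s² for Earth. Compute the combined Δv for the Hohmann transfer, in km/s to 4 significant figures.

Transfer-ellipse semi-major axis a_t = (r₁ + r₂)/2 = (58220 + 8540)/2 = 33380 km.
Circular speed at r₁: v₁ = √(μ/r₁) = √(3.986×10^5/58220) = 2.6166 km/s.
Transfer-orbit speed at r₁ (vis-viva equation): v_a = √[μ(2/r₁ − 1/a_t)] = 1.3235 km/s.
First burn Δv₁ = |v_a − v₁| = 1.293 km/s.
Circular speed at r₂: v₂ = √(μ/r₂) = 6.832 km/s.
Transfer-orbit speed at r₂: v_p = √[μ(2/r₂ − 1/a_t)] = 9.023 km/s.
Second burn Δv₂ = |v₂ − v_p| = 2.191 km/s.
Total Δv = Δv₁ + Δv₂ = 3.484 km/s.

Δv = 3.484 km/s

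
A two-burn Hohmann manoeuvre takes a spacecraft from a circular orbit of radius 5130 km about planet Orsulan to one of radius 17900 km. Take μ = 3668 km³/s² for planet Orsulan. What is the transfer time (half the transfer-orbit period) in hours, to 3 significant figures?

t = 17.8 hours

Semi-major axis of the transfer orbit: a_t = (5130 + 17900)/2 = 11515 km.
Half the transfer-orbit period gives t = π√(a_t³/μ) = 64100 s.
Converting: 64100 s ÷ 3600 s/hour = 17.8 hours.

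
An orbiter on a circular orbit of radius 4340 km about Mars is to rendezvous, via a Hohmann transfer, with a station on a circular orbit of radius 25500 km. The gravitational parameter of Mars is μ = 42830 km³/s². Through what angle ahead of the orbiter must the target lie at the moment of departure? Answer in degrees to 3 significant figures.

Semi-major axis of the transfer orbit: a_t = (4340 + 25500)/2 = 14920 km.
The half-period of the transfer ellipse is t = π√(a_t³/μ) = 27660 s.
Target angular speed ω₂ = √(μ/r₂³) = 5.082×10^-5 rad/s.
Angle swept by the target during transfer: ω₂·t = 1.406 rad = 80.56°.
The orbiter traverses 180° on the transfer ellipse, so the target must lead by 180° − 80.56° = 99.4°.

φ = 99.4°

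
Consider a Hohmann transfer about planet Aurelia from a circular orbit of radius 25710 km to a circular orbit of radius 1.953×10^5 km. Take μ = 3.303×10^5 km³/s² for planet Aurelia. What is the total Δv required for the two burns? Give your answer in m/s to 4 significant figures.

Δv = 1854 m/s

Transfer-ellipse semi-major axis a_t = (r₁ + r₂)/2 = (25710 + 1.953×10^5)/2 = 1.10505×10^5 km.
At r₁ the circular-orbit speed is v₁ = √(μ/r₁) = 3.584 km/s.
On the transfer ellipse at r₁, vis-viva equation gives v_p = √[μ(2/r₁ − 1/a_t)] = 4.765 km/s.
First burn Δv₁ = |v_p − v₁| = 1.181 km/s.
At r₂, v₂ = √(μ/r₂) = 1.3005 km/s.
Transfer-orbit speed at r₂: v_a = √[μ(2/r₂ − 1/a_t)] = 0.62728 km/s.
Second burn Δv₂ = |v₂ − v_a| = 0.6732 km/s.
Δv = Δv₁ + Δv₂ = 1.181 + 0.6732 = 1.854 km/s.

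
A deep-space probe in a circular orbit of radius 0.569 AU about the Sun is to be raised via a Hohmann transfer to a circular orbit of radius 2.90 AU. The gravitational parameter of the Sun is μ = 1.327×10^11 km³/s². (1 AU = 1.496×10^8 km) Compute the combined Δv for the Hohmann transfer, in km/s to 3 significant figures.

Δv = 19.0 km/s

In km: r₁ = 0.569 × 1.496×10^8 = 8.51224×10^7 km; r₂ = 2.90 × 1.496×10^8 = 4.3384×10^8 km.
The Hohmann ellipse has a_t = (r₁ + r₂)/2 = 2.594812×10^8 km.
At r₁ the circular-orbit speed is v₁ = √(μ/r₁) = 39.48 km/s.
On the transfer ellipse at r₁, vis-viva equation gives v_p = √[μ(2/r₁ − 1/a_t)] = 51.05 km/s.
First burn Δv₁ = |v_p − v₁| = 11.57 km/s.
Circular speed at r₂: v₂ = √(μ/r₂) = 17.489 km/s.
Transfer-orbit speed at r₂: v_a = √[μ(2/r₂ − 1/a_t)] = 10.017 km/s.
Second burn Δv₂ = |v₂ − v_a| = 7.472 km/s.
Δv = Δv₁ + Δv₂ = 11.57 + 7.472 = 19.04 km/s.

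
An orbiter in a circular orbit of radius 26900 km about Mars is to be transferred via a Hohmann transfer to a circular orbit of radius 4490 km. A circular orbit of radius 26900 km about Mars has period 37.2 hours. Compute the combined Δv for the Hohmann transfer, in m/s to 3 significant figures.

Δv = 1540 m/s

From Kepler's third law T² = 4π²r³/μ at r = 26900 km, T = 37.2 hours = 37.2 × 3600 s = 1.3392×10^5 s: μ = 4π²r³/T² = 42847.5 km³/s².
Semi-major axis of the transfer orbit: a_t = (26900 + 4490)/2 = 15695 km.
At r₁ the circular-orbit speed is v₁ = √(μ/r₁) = 1.262 km/s.
On the transfer ellipse at r₁, vis-viva gives v_a = √[μ(2/r₁ − 1/a_t)] = 0.6750 km/s.
First burn Δv₁ = |v_a − v₁| = 0.5870 km/s.
At r₂, v₂ = √(μ/r₂) = 3.08915 km/s.
Transfer-orbit speed at r₂: v_p = √[μ(2/r₂ − 1/a_t)] = 4.04422 km/s.
Second burn Δv₂ = |v₂ − v_p| = 0.9551 km/s.
Total Δv = Δv₁ + Δv₂ = 1.542 km/s.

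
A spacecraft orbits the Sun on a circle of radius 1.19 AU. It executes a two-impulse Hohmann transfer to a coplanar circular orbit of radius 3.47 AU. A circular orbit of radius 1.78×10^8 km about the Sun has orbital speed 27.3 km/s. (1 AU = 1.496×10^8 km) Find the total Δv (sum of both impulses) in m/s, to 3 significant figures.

Δv = 10600 m/s

From the circular-orbit relation v² = μ/r at r = 1.78×10^8 km: μ = v²r = (27.3)² × 1.78×10^8 = 1.32662×10^11 km³/s².
In km: r₁ = 1.19 × 1.496×10^8 = 1.78024×10^8 km; r₂ = 3.47 × 1.496×10^8 = 5.19112×10^8 km.
The Hohmann ellipse has a_t = (r₁ + r₂)/2 = 3.48568×10^8 km.
At r₁ the circular-orbit speed is v₁ = √(μ/r₁) = 27.298 km/s.
On the transfer ellipse at r₁, vis-viva equation gives v_p = √[μ(2/r₁ − 1/a_t)] = 33.313 km/s.
First burn Δv₁ = |v_p − v₁| = 6.015 km/s.
At r₂, v₂ = √(μ/r₂) = 15.9861 km/s.
Transfer-orbit speed at r₂: v_a = √[μ(2/r₂ − 1/a_t)] = 11.4245 km/s.
Second burn Δv₂ = |v₂ − v_a| = 4.562 km/s.
Total Δv = Δv₁ + Δv₂ = 10.58 km/s.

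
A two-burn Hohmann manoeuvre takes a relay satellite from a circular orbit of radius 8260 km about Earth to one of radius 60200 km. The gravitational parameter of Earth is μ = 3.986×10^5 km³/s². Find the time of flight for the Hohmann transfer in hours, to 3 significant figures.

The Hohmann ellipse has a_t = (r₁ + r₂)/2 = 34230 km.
By Kepler's third law the transfer-orbit period is T = 2π√(a_t³/μ), so t = T/2 = 31510 s.
Converting: 31510 s ÷ 3600 s/hour = 8.75 hours.

t = 8.75 hours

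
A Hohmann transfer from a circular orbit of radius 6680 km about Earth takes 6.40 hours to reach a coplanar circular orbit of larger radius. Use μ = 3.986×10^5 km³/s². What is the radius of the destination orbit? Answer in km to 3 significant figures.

r₂ = 48900 km

Transfer time t = 6.40 hours = 23040 s, and t = π√(a_t³/μ).
So a_t = (μ t²/π²)^(1/3) = (3.986×10^5 × (23040)² / π²)^(1/3) = 27780 km.
Since a_t = (r₁ + r₂)/2, r₂ = 2a_t − r₁ = 2×27780 − 6680 = 48880 km.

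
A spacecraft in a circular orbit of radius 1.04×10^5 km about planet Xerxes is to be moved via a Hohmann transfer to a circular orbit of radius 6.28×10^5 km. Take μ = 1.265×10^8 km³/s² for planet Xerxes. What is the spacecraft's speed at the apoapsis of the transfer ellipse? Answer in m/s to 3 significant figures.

Transfer-ellipse semi-major axis a_t = (r₁ + r₂)/2 = (1.040×10^5 + 6.280×10^5)/2 = 3.660×10^5 km.
The apoapsis of the transfer ellipse is at r = 6.280×10^5 km.
From the vis-viva equation, v = √[μ(2/r − 1/a_t)] = 7.566 km/s.

v = 7570 m/s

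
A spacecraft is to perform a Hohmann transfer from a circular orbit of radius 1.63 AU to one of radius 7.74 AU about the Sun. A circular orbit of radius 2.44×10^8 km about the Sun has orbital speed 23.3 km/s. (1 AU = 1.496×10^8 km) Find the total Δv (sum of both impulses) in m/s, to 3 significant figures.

Δv = 11000 m/s

From the circular-orbit relation v² = μ/r at r = 2.44×10^8 km: μ = v²r = (23.3)² × 2.44×10^8 = 1.32465×10^11 km³/s².
In km: r₁ = 1.63 × 1.496×10^8 = 2.43848×10^8 km; r₂ = 7.74 × 1.496×10^8 = 1.157904×10^9 km.
The Hohmann ellipse has a_t = (r₁ + r₂)/2 = 7.00876×10^8 km.
Circular speed at r₁: v₁ = √(μ/r₁) = √(1.32465×10^11/2.43848×10^8) = 23.31 km/s.
On the transfer ellipse at r₁, v² = μ(2/r − 1/a) gives v_p = √[μ(2/r₁ − 1/a_t)] = 29.96 km/s.
First burn Δv₁ = |v_p − v₁| = 6.650 km/s.
At r₂, v₂ = √(μ/r₂) = 10.696 km/s.
Transfer-orbit speed at r₂: v_a = √[μ(2/r₂ − 1/a_t)] = 6.3089 km/s.
Second burn Δv₂ = |v₂ − v_a| = 4.387 km/s.
Δv = Δv₁ + Δv₂ = 6.650 + 4.387 = 11.04 km/s.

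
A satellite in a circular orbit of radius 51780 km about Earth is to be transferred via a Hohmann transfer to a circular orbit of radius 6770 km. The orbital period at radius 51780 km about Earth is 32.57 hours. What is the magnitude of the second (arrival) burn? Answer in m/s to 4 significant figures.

From Kepler's third law T² = 4π²r³/μ at r = 51780 km, T = 32.57 hours = 32.57 × 3600 s = 1.17252×10^5 s: μ = 4π²r³/T² = 3.98662×10^5 km³/s².
Semi-major axis of the transfer orbit: a_t = (51780 + 6770)/2 = 29275 km.
On the circular orbit at r = 6770 km, v_c = √(μ/r) = 7.6738 km/s.
Transfer-orbit speed at the same r (vis-viva, a = a_t): v_t = √[μ(2/r − 1/a_t)] = 10.206 km/s.
Δv₂ = |v_t − v_c| = |10.206 − 7.6738| = 2.532 km/s.

Δv₂ = 2532 m/s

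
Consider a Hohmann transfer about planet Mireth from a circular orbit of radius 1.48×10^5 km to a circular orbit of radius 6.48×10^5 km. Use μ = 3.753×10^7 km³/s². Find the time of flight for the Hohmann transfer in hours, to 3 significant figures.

Transfer-ellipse semi-major axis a_t = (r₁ + r₂)/2 = (1.480×10^5 + 6.480×10^5)/2 = 3.980×10^5 km.
By Kepler's third law the transfer-orbit period is T = 2π√(a_t³/μ), so t = T/2 = 1.288×10^5 s.
Converting: 1.288×10^5 s ÷ 3600 s/hour = 35.8 hours.

t = 35.8 hours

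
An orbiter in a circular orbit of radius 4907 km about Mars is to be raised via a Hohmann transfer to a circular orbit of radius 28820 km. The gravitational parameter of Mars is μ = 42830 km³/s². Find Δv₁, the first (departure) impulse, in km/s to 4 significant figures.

Δv₁ = 0.9079 km/s

Semi-major axis of the transfer orbit: a_t = (4907 + 28820)/2 = 16863.5 km.
Circular speed at r = 4907 km: v_c = √(μ/r) = 2.95438 km/s.
Transfer-orbit speed at the same r (vis-viva, a = a_t): v_t = √[μ(2/r − 1/a_t)] = 3.86224 km/s.
Δv₁ = |v_t − v_c| = |3.86224 − 2.95438| = 0.9079 km/s.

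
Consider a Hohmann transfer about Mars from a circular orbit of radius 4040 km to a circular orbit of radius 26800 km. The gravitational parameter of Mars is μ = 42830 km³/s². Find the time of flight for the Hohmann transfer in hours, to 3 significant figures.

Semi-major axis of the transfer orbit: a_t = (4040 + 26800)/2 = 15420 km.
Half the transfer-orbit period gives t = π√(a_t³/μ) = 29067 s.
Converting: 29067 s ÷ 3600 s/hour = 8.07 hours.

t = 8.07 hours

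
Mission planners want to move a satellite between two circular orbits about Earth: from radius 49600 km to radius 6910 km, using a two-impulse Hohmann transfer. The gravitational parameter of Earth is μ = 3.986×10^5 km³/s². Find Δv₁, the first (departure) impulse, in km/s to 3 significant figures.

Δv₁ = 1.43 km/s

Semi-major axis of the transfer orbit: a_t = (49600 + 6910)/2 = 28255 km.
On the circular orbit at r = 49600 km, v_c = √(μ/r) = 2.835 km/s.
Vis-viva on the transfer ellipse at r = 49600 km gives v_t = √[μ(2/r − 1/a_t)] = 1.402 km/s.
Δv₁ = |v_t − v_c| = |1.402 − 2.835| = 1.433 km/s.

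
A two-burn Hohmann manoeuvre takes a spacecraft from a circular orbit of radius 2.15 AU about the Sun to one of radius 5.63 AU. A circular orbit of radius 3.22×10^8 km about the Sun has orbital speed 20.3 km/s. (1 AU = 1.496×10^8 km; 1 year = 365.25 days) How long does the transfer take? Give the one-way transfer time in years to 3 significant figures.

t = 3.84 years

From the circular-orbit relation v² = μ/r at r = 3.22×10^8 km: μ = v²r = (20.3)² × 3.22×10^8 = 1.32693×10^11 km³/s².
In km: r₁ = 2.15 × 1.496×10^8 = 3.2164×10^8 km; r₂ = 5.63 × 1.496×10^8 = 8.42248×10^8 km.
Semi-major axis of the transfer orbit: a_t = (3.2164×10^8 + 8.42248×10^8)/2 = 5.81944×10^8 km.
Transfer time t = π√(a_t³/μ) = π√((5.81944×10^8)³ / 1.32693×10^11) = 1.211×10^8 s.
Converting: 1.211×10^8 s ÷ 3.15576×10^7 s/year (365.25 × 86400) = 3.84 years.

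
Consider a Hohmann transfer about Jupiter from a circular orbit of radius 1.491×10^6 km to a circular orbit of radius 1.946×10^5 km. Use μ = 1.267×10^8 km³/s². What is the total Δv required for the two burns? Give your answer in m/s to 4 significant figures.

The Hohmann ellipse has a_t = (r₁ + r₂)/2 = 8.428×10^5 km.
Circular speed at r₁: v₁ = √(μ/r₁) = √(1.267×10^8/1.491×10^6) = 9.2183 km/s.
On the transfer ellipse at r₁, vis-viva gives v_a = √[μ(2/r₁ − 1/a_t)] = 4.4295 km/s.
First burn Δv₁ = |v_a − v₁| = 4.789 km/s.
Circular speed at r₂: v₂ = √(μ/r₂) = 25.5163 km/s.
Transfer-orbit speed at r₂: v_p = √[μ(2/r₂ − 1/a_t)] = 33.9386 km/s.
Second burn Δv₂ = |v₂ − v_p| = 8.422 km/s.
Δv = Δv₁ + Δv₂ = 4.789 + 8.422 = 13.21 km/s.

Δv = 13210 m/s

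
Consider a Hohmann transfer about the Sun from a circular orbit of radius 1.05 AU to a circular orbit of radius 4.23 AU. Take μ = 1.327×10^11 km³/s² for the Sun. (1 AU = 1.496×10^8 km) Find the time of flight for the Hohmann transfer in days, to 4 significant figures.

t = 783.4 days

In km: r₁ = 1.05 × 1.496×10^8 = 1.5708×10^8 km; r₂ = 4.23 × 1.496×10^8 = 6.32808×10^8 km.
Semi-major axis of the transfer orbit: a_t = (1.5708×10^8 + 6.32808×10^8)/2 = 3.94944×10^8 km.
By Kepler's third law the transfer-orbit period is T = 2π√(a_t³/μ), so t = T/2 = 6.769×10^7 s.
Converting: 6.769×10^7 s ÷ 86400 s/day = 783.4 days.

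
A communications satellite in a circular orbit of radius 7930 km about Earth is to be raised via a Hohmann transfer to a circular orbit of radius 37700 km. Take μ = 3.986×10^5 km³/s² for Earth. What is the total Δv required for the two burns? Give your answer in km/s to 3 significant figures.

Semi-major axis of the transfer orbit: a_t = (7930 + 37700)/2 = 22815 km.
Circular speed at r₁: v₁ = √(μ/r₁) = √(3.986×10^5/7930) = 7.08977 km/s.
On the transfer ellipse at r₁, v² = μ(2/r − 1/a) gives v_p = √[μ(2/r₁ − 1/a_t)] = 9.11365 km/s.
First burn Δv₁ = |v_p − v₁| = 2.02388 km/s.
At r₂, v₂ = √(μ/r₂) = 3.2516 km/s.
Transfer-orbit speed at r₂: v_a = √[μ(2/r₂ − 1/a_t)] = 1.9170 km/s.
Second burn Δv₂ = |v₂ − v_a| = 1.33460 km/s.
Δv = Δv₁ + Δv₂ = 2.02388 + 1.33460 = 3.358 km/s.

Δv = 3.36 km/s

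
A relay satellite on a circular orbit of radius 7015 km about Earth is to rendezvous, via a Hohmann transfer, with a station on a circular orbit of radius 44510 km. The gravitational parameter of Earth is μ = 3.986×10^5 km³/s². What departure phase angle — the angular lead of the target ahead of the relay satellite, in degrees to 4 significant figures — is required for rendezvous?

φ = 100.7°

The Hohmann ellipse has a_t = (r₁ + r₂)/2 = 25762.5 km.
The half-period of the transfer ellipse is t = π√(a_t³/μ) = 20576 s.
Target angular speed ω₂ = √(μ/r₂³) = 6.7233×10^-5 rad/s.
Angle swept by the target during transfer: ω₂·t = 1.3834 rad = 79.26°.
Arrival is 180° from departure on the ellipse, so φ = 180° − 79.26° = 100.7°.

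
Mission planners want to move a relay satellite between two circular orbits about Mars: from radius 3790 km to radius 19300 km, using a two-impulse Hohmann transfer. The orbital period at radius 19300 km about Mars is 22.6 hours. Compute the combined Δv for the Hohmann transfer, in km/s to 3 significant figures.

Δv = 1.62 km/s

From Kepler's third law T² = 4π²r³/μ at r = 19300 km, T = 22.6 hours = 22.6 × 3600 s = 81360 s: μ = 4π²r³/T² = 42875.6 km³/s².
Semi-major axis of the transfer orbit: a_t = (3790 + 19300)/2 = 11545 km.
Circular speed at r₁: v₁ = √(μ/r₁) = √(42875.6/3790) = 3.3635 km/s.
On the transfer ellipse at r₁, v² = μ(2/r − 1/a) gives v_p = √[μ(2/r₁ − 1/a_t)] = 4.3488 km/s.
First burn Δv₁ = |v_p − v₁| = 0.9853 km/s.
Circular speed at r₂: v₂ = √(μ/r₂) = 1.4905 km/s.
Transfer-orbit speed at r₂: v_a = √[μ(2/r₂ − 1/a_t)] = 0.85398 km/s.
Second burn Δv₂ = |v₂ − v_a| = 0.6365 km/s.
Total Δv = Δv₁ + Δv₂ = 1.622 km/s.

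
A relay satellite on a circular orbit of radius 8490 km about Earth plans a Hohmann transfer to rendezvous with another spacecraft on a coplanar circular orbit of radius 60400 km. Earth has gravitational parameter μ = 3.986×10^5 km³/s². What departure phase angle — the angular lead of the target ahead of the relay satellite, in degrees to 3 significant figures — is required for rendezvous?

φ = 102°

Semi-major axis of the transfer orbit: a_t = (8490 + 60400)/2 = 34445 km.
Transfer time t = π√(a_t³/μ) = 31810 s.
Target angular speed ω₂ = √(μ/r₂³) = 4.253×10^-5 rad/s.
Angle swept by the target during transfer: ω₂·t = 1.353 rad = 77.52°.
Arrival is 180° from departure on the ellipse, so φ = 180° − 77.52° = 102°.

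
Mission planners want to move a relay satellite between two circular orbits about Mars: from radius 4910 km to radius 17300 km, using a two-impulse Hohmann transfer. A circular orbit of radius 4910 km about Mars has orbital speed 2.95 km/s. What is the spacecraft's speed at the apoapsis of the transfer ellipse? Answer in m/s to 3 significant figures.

v = 1050 m/s

From the circular-orbit relation v² = μ/r at r = 4910 km: μ = v²r = (2.95)² × 4910 = 42729.3 km³/s².
Transfer-ellipse semi-major axis a_t = (r₁ + r₂)/2 = (4910 + 17300)/2 = 11105 km.
The apoapsis of the transfer ellipse is at r = 17300 km.
From the vis-viva equation, v = √[μ(2/r − 1/a_t)] = 1.045 km/s.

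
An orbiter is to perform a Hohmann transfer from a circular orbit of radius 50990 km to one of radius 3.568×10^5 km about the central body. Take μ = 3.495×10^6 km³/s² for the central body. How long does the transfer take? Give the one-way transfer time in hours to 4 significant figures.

t = 42.98 hours

Transfer-ellipse semi-major axis a_t = (r₁ + r₂)/2 = (50990 + 3.568×10^5)/2 = 2.03895×10^5 km.
By Kepler's third law the transfer-orbit period is T = 2π√(a_t³/μ), so t = T/2 = 1.5472×10^5 s.
Converting: 1.5472×10^5 s ÷ 3600 s/hour = 42.98 hours.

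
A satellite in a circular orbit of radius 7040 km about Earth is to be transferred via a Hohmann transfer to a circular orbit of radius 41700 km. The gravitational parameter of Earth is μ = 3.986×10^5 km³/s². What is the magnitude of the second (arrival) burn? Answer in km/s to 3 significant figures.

Δv₂ = 1.43 km/s

Transfer-ellipse semi-major axis a_t = (r₁ + r₂)/2 = (7040 + 41700)/2 = 24370 km.
On the circular orbit at r = 41700 km, v_c = √(μ/r) = 3.092 km/s.
Transfer-orbit speed at the same r (vis-viva, a = a_t): v_t = √[μ(2/r − 1/a_t)] = 1.662 km/s.
Δv₂ = |v_t − v_c| = |1.662 − 3.092| = 1.430 km/s.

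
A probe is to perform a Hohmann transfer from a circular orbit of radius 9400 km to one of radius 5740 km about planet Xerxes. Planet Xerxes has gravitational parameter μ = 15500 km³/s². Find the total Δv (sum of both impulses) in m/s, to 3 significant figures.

Δv = 354 m/s

Transfer-ellipse semi-major axis a_t = (r₁ + r₂)/2 = (9400 + 5740)/2 = 7570 km.
At r₁ the circular-orbit speed is v₁ = √(μ/r₁) = 1.2841 km/s.
Transfer-orbit speed at r₁ (v² = μ(2/r − 1/a)): v_a = √[μ(2/r₁ − 1/a_t)] = 1.1182 km/s.
First burn Δv₁ = |v_a − v₁| = 0.1659 km/s.
Circular speed at r₂: v₂ = √(μ/r₂) = 1.6433 km/s.
Transfer-orbit speed at r₂: v_p = √[μ(2/r₂ − 1/a_t)] = 1.8312 km/s.
Second burn Δv₂ = |v₂ − v_p| = 0.1879 km/s.
Total Δv = Δv₁ + Δv₂ = 0.3538 km/s.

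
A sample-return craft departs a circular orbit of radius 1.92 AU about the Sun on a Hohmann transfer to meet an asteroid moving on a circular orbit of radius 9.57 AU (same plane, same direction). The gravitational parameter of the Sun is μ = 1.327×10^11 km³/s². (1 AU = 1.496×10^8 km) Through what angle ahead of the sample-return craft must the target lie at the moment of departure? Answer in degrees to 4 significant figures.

φ = 96.28°

In km: r₁ = 1.92 × 1.496×10^8 = 2.87232×10^8 km; r₂ = 9.57 × 1.496×10^8 = 1.431672×10^9 km.
Transfer-ellipse semi-major axis a_t = (r₁ + r₂)/2 = (2.87232×10^8 + 1.431672×10^9)/2 = 8.59452×10^8 km.
Transfer time t = π√(a_t³/μ) = 2.1729×10^8 s.
The target's mean motion on its circular orbit is ω₂ = √(μ/r₂³) = 6.7247×10^-9 rad/s.
Angle swept by the target during transfer: ω₂·t = 1.4612 rad = 83.72°.
The sample-return craft traverses 180° on the transfer ellipse, so the target must lead by 180° − 83.72° = 96.28°.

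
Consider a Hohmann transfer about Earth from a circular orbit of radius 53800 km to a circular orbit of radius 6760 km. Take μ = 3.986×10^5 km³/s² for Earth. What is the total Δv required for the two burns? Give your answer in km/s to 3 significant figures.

Δv = 3.99 km/s

The Hohmann ellipse has a_t = (r₁ + r₂)/2 = 30280 km.
At r₁ the circular-orbit speed is v₁ = √(μ/r₁) = 2.72193 km/s.
On the transfer ellipse at r₁, vis-viva equation gives v_a = √[μ(2/r₁ − 1/a_t)] = 1.28609 km/s.
First burn Δv₁ = |v_a − v₁| = 1.43584 km/s.
Circular speed at r₂: v₂ = √(μ/r₂) = 7.6788344 km/s.
Transfer-orbit speed at r₂: v_p = √[μ(2/r₂ − 1/a_t)] = 10.235487 km/s.
Second burn Δv₂ = |v₂ − v_p| = 2.55665 km/s.
Δv = Δv₁ + Δv₂ = 1.43584 + 2.55665 = 3.992 km/s.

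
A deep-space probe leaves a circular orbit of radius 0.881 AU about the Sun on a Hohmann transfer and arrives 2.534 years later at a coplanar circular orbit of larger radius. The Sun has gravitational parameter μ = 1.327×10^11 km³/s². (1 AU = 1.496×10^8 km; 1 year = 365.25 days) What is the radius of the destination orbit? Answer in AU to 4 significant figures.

In km: r₁ = 0.881 × 1.496×10^8 = 1.317976×10^8 km.
Transfer time t = 2.534 years × 365.25 × 86400 s = 7.99669584×10^7 s, and t = π√(a_t³/μ).
So a_t = (μ t²/π²)^(1/3) = (1.327×10^11 × (7.99669584×10^7)² / π²)^(1/3) = 4.4136×10^8 km.
Since a_t = (r₁ + r₂)/2, r₂ = 2a_t − r₁ = 2×4.4136×10^8 − 1.317976×10^8 = 7.509224×10^8 km.
In AU: r₂ = 7.509224×10^8 / 1.496×10^8 = 5.020 AU.

r₂ = 5.020 AU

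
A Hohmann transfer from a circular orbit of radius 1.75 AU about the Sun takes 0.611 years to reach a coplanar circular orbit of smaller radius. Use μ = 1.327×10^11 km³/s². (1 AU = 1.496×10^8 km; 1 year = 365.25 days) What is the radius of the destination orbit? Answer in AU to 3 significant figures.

In km: r₁ = 1.75 × 1.496×10^8 = 2.618×10^8 km.
Transfer time t = 0.611 years × 365.25 × 86400 s = 1.92816936×10^7 s, and t = π√(a_t³/μ).
So a_t = (μ t²/π²)^(1/3) = (1.327×10^11 × (1.92816936×10^7)² / π²)^(1/3) = 1.7098×10^8 km.
Since a_t = (r₁ + r₂)/2, r₂ = 2a_t − r₁ = 2×1.7098×10^8 − 2.618×10^8 = 8.016×10^7 km.
In AU: r₂ = 8.016×10^7 / 1.496×10^8 = 0.536 AU.

r₂ = 0.536 AU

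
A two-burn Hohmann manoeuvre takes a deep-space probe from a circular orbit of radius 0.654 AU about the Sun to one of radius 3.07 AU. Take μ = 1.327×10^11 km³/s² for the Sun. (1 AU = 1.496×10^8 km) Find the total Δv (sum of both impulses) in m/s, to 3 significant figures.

In km: r₁ = 0.654 × 1.496×10^8 = 9.78384×10^7 km; r₂ = 3.07 × 1.496×10^8 = 4.59272×10^8 km.
Semi-major axis of the transfer orbit: a_t = (9.78384×10^7 + 4.59272×10^8)/2 = 2.785552×10^8 km.
Circular speed at r₁: v₁ = √(μ/r₁) = √(1.327×10^11/9.78384×10^7) = 36.83 km/s.
Transfer-orbit speed at r₁ (v² = μ(2/r − 1/a)): v_p = √[μ(2/r₁ − 1/a_t)] = 47.29 km/s.
First burn Δv₁ = |v_p − v₁| = 10.46 km/s.
Circular speed at r₂: v₂ = √(μ/r₂) = 16.998 km/s.
Transfer-orbit speed at r₂: v_a = √[μ(2/r₂ − 1/a_t)] = 10.074 km/s.
Second burn Δv₂ = |v₂ − v_a| = 6.924 km/s.
Total Δv = Δv₁ + Δv₂ = 17.38 km/s.

Δv = 17400 m/s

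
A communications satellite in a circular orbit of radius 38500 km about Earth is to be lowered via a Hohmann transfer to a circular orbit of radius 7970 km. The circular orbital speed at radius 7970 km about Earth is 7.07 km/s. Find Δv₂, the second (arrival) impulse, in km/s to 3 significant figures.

Δv₂ = 2.03 km/s

From the circular-orbit relation v² = μ/r at r = 7970 km: μ = v²r = (7.07)² × 7970 = 3.98380×10^5 km³/s².
The Hohmann ellipse has a_t = (r₁ + r₂)/2 = 23235 km.
On the circular orbit at r = 7970 km, v_c = √(μ/r) = 7.070 km/s.
Transfer-orbit speed at the same r (vis-viva, a = a_t): v_t = √[μ(2/r − 1/a_t)] = 9.101 km/s.
Δv₂ = |v_t − v_c| = |9.101 − 7.070| = 2.031 km/s.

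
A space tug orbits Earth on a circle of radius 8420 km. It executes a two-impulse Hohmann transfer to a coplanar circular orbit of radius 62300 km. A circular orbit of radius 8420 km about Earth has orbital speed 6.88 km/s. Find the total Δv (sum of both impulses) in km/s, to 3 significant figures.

From the circular-orbit relation v² = μ/r at r = 8420 km: μ = v²r = (6.88)² × 8420 = 3.98556×10^5 km³/s².
The Hohmann ellipse has a_t = (r₁ + r₂)/2 = 35360 km.
At r₁ the circular-orbit speed is v₁ = √(μ/r₁) = 6.880 km/s.
Transfer-orbit speed at r₁ (v² = μ(2/r − 1/a)): v_p = √[μ(2/r₁ − 1/a_t)] = 9.132 km/s.
First burn Δv₁ = |v_p − v₁| = 2.252 km/s.
Circular speed at r₂: v₂ = √(μ/r₂) = 2.529 km/s.
Transfer-orbit speed at r₂: v_a = √[μ(2/r₂ − 1/a_t)] = 1.234 km/s.
Second burn Δv₂ = |v₂ − v_a| = 1.295 km/s.
Δv = Δv₁ + Δv₂ = 2.252 + 1.295 = 3.547 km/s.

Δv = 3.55 km/s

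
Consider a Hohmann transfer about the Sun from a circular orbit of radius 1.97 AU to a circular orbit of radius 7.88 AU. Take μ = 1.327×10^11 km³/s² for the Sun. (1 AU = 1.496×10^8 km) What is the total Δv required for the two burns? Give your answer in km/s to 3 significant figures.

Δv = 9.52 km/s

In km: r₁ = 1.97 × 1.496×10^8 = 2.94712×10^8 km; r₂ = 7.88 × 1.496×10^8 = 1.178848×10^9 km.
Transfer-ellipse semi-major axis a_t = (r₁ + r₂)/2 = (2.94712×10^8 + 1.178848×10^9)/2 = 7.3678×10^8 km.
At r₁ the circular-orbit speed is v₁ = √(μ/r₁) = 21.220 km/s.
On the transfer ellipse at r₁, vis-viva equation gives v_p = √[μ(2/r₁ − 1/a_t)] = 26.841 km/s.
First burn Δv₁ = |v_p − v₁| = 5.621 km/s.
At r₂, v₂ = √(μ/r₂) = 10.61 km/s.
Transfer-orbit speed at r₂: v_a = √[μ(2/r₂ − 1/a_t)] = 6.710 km/s.
Second burn Δv₂ = |v₂ − v_a| = 3.900 km/s.
Total Δv = Δv₁ + Δv₂ = 9.521 km/s.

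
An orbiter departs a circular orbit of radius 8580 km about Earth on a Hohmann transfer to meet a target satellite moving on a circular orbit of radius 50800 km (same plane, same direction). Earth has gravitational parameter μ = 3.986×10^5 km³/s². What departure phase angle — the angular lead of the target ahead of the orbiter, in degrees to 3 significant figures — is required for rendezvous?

φ = 99.6°

Semi-major axis of the transfer orbit: a_t = (8580 + 50800)/2 = 29690 km.
The half-period of the transfer ellipse is t = π√(a_t³/μ) = 25456 s.
Target angular speed ω₂ = √(μ/r₂³) = 5.5141×10^-5 rad/s.
Angle swept by the target during transfer: ω₂·t = 1.4037 rad = 80.43°.
Arrival is 180° from departure on the ellipse, so φ = 180° − 80.43° = 99.6°.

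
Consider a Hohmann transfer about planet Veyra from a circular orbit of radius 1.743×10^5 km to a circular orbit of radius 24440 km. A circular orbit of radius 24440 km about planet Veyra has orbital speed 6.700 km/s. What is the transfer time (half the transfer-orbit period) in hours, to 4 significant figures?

t = 26.10 hours

From the circular-orbit relation v² = μ/r at r = 24440 km: μ = v²r = (6.700)² × 24440 = 1.09711×10^6 km³/s².
The Hohmann ellipse has a_t = (r₁ + r₂)/2 = 99370 km.
Transfer time t = π√(a_t³/μ) = π√((99370)³ / 1.09711×10^6) = 93950 s.
Converting: 93950 s ÷ 3600 s/hour = 26.10 hours.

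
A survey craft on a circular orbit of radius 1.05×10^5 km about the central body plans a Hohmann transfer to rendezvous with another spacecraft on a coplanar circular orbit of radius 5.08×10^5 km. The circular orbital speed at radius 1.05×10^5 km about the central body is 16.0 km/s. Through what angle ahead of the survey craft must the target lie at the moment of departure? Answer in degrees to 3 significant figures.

From the circular-orbit relation v² = μ/r at r = 1.05×10^5 km: μ = v²r = (16.0)² × 1.05×10^5 = 2.68800×10^7 km³/s².
Semi-major axis of the transfer orbit: a_t = (1.050×10^5 + 5.080×10^5)/2 = 3.065×10^5 km.
The half-period of the transfer ellipse is t = π√(a_t³/μ) = 1.0282×10^5 s.
The target's mean motion on its circular orbit is ω₂ = √(μ/r₂³) = 1.4319×10^-5 rad/s.
Angle swept by the target during transfer: ω₂·t = 1.4723 rad = 84.36°.
Arrival is 180° from departure on the ellipse, so φ = 180° − 84.36° = 95.6°.

φ = 95.6°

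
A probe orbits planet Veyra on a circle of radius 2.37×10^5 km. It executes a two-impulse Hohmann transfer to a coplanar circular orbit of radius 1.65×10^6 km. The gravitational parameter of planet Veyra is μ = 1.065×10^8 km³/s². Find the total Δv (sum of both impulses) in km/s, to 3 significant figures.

The Hohmann ellipse has a_t = (r₁ + r₂)/2 = 9.435×10^5 km.
At r₁ the circular-orbit speed is v₁ = √(μ/r₁) = 21.198 km/s.
Transfer-orbit speed at r₁ (vis-viva): v_p = √[μ(2/r₁ − 1/a_t)] = 28.033 km/s.
First burn Δv₁ = |v_p − v₁| = 6.835 km/s.
Circular speed at r₂: v₂ = √(μ/r₂) = 8.034 km/s.
Transfer-orbit speed at r₂: v_a = √[μ(2/r₂ − 1/a_t)] = 4.027 km/s.
Second burn Δv₂ = |v₂ − v_a| = 4.007 km/s.
Total Δv = Δv₁ + Δv₂ = 10.84 km/s.

Δv = 10.8 km/s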